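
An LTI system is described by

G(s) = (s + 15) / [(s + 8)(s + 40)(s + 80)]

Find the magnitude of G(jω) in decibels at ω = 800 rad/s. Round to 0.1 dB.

-116.2 dB

At s = jω = j800:
zero (s+15): 15 + j800 → |·| = √(15²+800²) = √640225 ≈ 800.14, ∠ = arctan(800/15) ≈ 88.93°
pole (s+8): 8 + j800 → |·| = √(8²+800²) = √640064 ≈ 800.04, ∠ = arctan(800/8) ≈ 89.43°
pole (s+40): 40 + j800 → |·| = √(40²+800²) = √641600 ≈ 801, ∠ = arctan(800/40) ≈ 87.14°
pole (s+80): 80 + j800 → |·| = √(80²+800²) = √646400 ≈ 803.99, ∠ = arctan(800/80) ≈ 84.29°
|G| = 1 · 800.14 / 5.1522e+08 ≈ 1.553e-06
Gain = 20 log₁₀(1.553e-06) ≈ -116.18 dB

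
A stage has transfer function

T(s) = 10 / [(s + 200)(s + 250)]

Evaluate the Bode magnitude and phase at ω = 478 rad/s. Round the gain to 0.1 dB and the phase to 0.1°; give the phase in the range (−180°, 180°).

At s = jω = j478:
pole (s+200): 200 + j478 → |·| = √(200²+478²) = √268484 ≈ 518.15, ∠ = arctan(478/200) ≈ 67.30°
pole (s+250): 250 + j478 → |·| = √(250²+478²) = √290984 ≈ 539.43, ∠ = arctan(478/250) ≈ 62.39°
|T| = 10 / 2.7951e+05 ≈ 3.5777e-05
Gain = 20 log₁₀(3.5777e-05) ≈ -88.93 dB
∠T = 0.00° − 129.69° = -129.69°

-88.9 dB, -129.7°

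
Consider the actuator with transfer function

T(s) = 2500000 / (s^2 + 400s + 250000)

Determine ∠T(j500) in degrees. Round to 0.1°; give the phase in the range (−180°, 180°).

At s = jω = j500:
quadratic: (j500)² + 400·j500 + 250000 = 0 + j200000 → |·| ≈ 2e+05, ∠ ≈ 90.00°
∠T = 0.00° − 90.00° = -90.00°

-90.0°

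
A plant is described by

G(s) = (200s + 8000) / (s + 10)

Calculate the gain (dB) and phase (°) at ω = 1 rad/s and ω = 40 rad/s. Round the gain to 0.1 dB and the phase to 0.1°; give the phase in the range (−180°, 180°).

Substitute s = j1:
Numerator: 200(j1) + 8000 = 8000 + j200
Denominator: (j1) + 10 = 10 + j1
|N| = √(8000² + 200²) ≈ 8002.5, ∠N ≈ 1.43°
|D| = √(10² + 1²) ≈ 10.05, ∠D ≈ 5.71°
|G| = 8002.5 / 10.05 ≈ 796.27
Gain = 20 log₁₀(796.27) ≈ 58.02 dB
∠G = 1.43° − 5.71° = -4.28°

Substitute s = j40:
Numerator: 200(j40) + 8000 = 8000 + j8000
Denominator: (j40) + 10 = 10 + j40
|N| = √(8000² + 8000²) ≈ 11314, ∠N ≈ 45.00°
|D| = √(10² + 40²) ≈ 41.231, ∠D ≈ 75.96°
|G| = 11314 / 41.231 ≈ 274.41
Gain = 20 log₁₀(274.41) ≈ 48.77 dB
∠G = 45.00° − 75.96° = -30.96°

ω = 1: 58.0 dB, -4.3°; ω = 40: 48.8 dB, -31.0°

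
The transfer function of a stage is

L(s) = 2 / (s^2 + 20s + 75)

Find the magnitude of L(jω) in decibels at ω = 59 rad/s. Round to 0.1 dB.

Substitute s = j59:
Numerator: 2 = 2 + j0
Denominator: (j59)^2 + 20(j59) + 75 = -3406 + j1180
|N| = √(2² + 0²) ≈ 2, ∠N ≈ 0.00°
|D| = √(3406² + 1180²) ≈ 3604.6, ∠D ≈ 160.89°
|L| = 2 / 3604.6 ≈ 0.00055485
Gain = 20 log₁₀(0.00055485) ≈ -65.12 dB

-65.1 dB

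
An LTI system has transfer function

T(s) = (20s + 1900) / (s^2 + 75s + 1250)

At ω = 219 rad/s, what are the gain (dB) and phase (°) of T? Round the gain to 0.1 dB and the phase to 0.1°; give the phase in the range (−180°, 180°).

Substitute s = j219:
Numerator: 20(j219) + 1900 = 1900 + j4380
Denominator: (j219)^2 + 75(j219) + 1250 = -46711 + j16425
|N| = √(1900² + 4380²) ≈ 4774.3, ∠N ≈ 66.55°
|D| = √(46711² + 16425²) ≈ 49515, ∠D ≈ 160.63°
|T| = 4774.3 / 49515 ≈ 0.096421
Gain = 20 log₁₀(0.096421) ≈ -20.32 dB
∠T = 66.55° − 160.63° = -94.08°

-20.3 dB, -94.1°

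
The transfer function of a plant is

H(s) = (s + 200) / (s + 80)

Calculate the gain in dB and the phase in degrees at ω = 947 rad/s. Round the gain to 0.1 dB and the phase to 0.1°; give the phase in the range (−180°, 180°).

At s = jω = j947:
zero (s+200): 200 + j947 → |·| = √(200²+947²) = √936809 ≈ 967.89, ∠ = arctan(947/200) ≈ 78.07°
pole (s+80): 80 + j947 → |·| = √(80²+947²) = √903209 ≈ 950.37, ∠ = arctan(947/80) ≈ 85.17°
|H| = 1 · 967.89 / 950.37 ≈ 1.0184
Gain = 20 log₁₀(1.0184) ≈ 0.16 dB
∠H = 78.07° − 85.17° = -7.10°

0.2 dB, -7.1°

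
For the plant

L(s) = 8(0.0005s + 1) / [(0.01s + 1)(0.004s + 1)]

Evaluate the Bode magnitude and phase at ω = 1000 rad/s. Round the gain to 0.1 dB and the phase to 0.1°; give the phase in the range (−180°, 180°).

At ω = 1000 rad/s:
zero (1 + j1000·0.0005) = 1 + j0.5 → |·| ≈ 1.118, ∠ ≈ 26.57°
pole (1 + j1000·0.01) = 1 + j10 → |·| ≈ 10.05, ∠ ≈ 84.29°
pole (1 + j1000·0.004) = 1 + j4 → |·| ≈ 4.1231, ∠ ≈ 75.96°
|L| = 8 · 1.118 / (10.05 · 4.1231) ≈ 0.21584
Gain = 20 log₁₀(0.21584) ≈ -13.32 dB
∠L = (26.57°) − (84.29° + 75.96°) = -133.68°

-13.3 dB, -133.7°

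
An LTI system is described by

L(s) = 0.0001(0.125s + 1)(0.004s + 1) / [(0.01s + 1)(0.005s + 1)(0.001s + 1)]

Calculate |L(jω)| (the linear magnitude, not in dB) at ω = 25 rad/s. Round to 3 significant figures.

0.000317

At ω = 25 rad/s:
zero (1 + j25·0.125) = 1 + j3.125 → |·| ≈ 3.2811, ∠ ≈ 72.26°
zero (1 + j25·0.004) = 1 + j0.1 → |·| ≈ 1.005, ∠ ≈ 5.71°
pole (1 + j25·0.01) = 1 + j0.25 → |·| ≈ 1.0308, ∠ ≈ 14.04°
pole (1 + j25·0.005) = 1 + j0.125 → |·| ≈ 1.0078, ∠ ≈ 7.13°
pole (1 + j25·0.001) = 1 + j0.025 → |·| ≈ 1.0003, ∠ ≈ 1.43°
|L| = 0.0001 · 3.2811 · 1.005 / (1.0308 · 1.0078 · 1.0003) ≈ 0.00031733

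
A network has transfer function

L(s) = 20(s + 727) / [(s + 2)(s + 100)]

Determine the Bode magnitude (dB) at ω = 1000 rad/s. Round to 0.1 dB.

At s = jω = j1000:
zero (s+727): 727 + j1000 → |·| = √(727²+1000²) = √1528529 ≈ 1236.3, ∠ = arctan(1000/727) ≈ 53.98°
pole (s+2): 2 + j1000 → |·| = √(2²+1000²) = √1000004 ≈ 1000, ∠ = arctan(1000/2) ≈ 89.89°
pole (s+100): 100 + j1000 → |·| = √(100²+1000²) = √1010000 ≈ 1005, ∠ = arctan(1000/100) ≈ 84.29°
|L| = 20 · 1236.3 / 1.005e+06 ≈ 0.024603
Gain = 20 log₁₀(0.024603) ≈ -32.18 dB

-32.2 dB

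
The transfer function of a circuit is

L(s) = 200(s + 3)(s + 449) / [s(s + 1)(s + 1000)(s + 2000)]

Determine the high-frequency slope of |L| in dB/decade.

-40 dB/decade

Each pole contributes −20 dB/decade at high frequency; each zero contributes +20 dB/decade.
Net: 2 zero(s) − 4 pole(s) → -40 dB/decade.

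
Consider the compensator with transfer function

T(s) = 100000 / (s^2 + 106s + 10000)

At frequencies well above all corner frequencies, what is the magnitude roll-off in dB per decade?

Each pole contributes −20 dB/decade at high frequency; each zero contributes +20 dB/decade.
Net: 0 zero(s) − 2 pole(s) → -40 dB/decade.

-40 dB/decade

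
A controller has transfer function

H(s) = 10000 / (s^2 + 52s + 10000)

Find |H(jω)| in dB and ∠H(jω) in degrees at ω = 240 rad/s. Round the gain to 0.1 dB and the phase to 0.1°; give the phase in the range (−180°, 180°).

At s = jω = j240:
quadratic: (j240)² + 52·j240 + 10000 = -47600 + j12480 → |·| ≈ 49209, ∠ ≈ 165.31°
|H| = 10000 / 49209 ≈ 0.20321
Gain = 20 log₁₀(0.20321) ≈ -13.84 dB
∠H = 0.00° − 165.31° = -165.31°

-13.8 dB, -165.3°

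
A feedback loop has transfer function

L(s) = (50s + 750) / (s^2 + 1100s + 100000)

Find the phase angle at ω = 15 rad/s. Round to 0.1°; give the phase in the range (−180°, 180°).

Substitute s = j15:
Numerator: 50(j15) + 750 = 750 + j750
Denominator: (j15)^2 + 1100(j15) + 100000 = 99775 + j16500
|N| = √(750² + 750²) ≈ 1060.7, ∠N ≈ 45.00°
|D| = √(99775² + 16500²) ≈ 1.0113e+05, ∠D ≈ 9.39°
∠L = 45.00° − 9.39° = 35.61°

35.6°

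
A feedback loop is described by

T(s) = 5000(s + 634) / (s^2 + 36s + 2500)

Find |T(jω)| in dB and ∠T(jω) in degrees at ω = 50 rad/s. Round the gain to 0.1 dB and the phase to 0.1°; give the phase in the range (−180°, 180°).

64.9 dB, -85.5°

At s = jω = j50:
zero (s+634): 634 + j50 → |·| = √(634²+50²) = √404456 ≈ 635.97, ∠ = arctan(50/634) ≈ 4.51°
quadratic: (j50)² + 36·j50 + 2500 = 0 + j1800 → |·| ≈ 1800, ∠ ≈ 90.00°
|T| = 5000 · 635.97 / 1800 ≈ 1766.6
Gain = 20 log₁₀(1766.6) ≈ 64.94 dB
∠T = 4.51° − 90.00° = -85.49°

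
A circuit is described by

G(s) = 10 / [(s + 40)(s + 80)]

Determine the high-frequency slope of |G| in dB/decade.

Each pole contributes −20 dB/decade at high frequency; each zero contributes +20 dB/decade.
Net: 0 zero(s) − 2 pole(s) → -40 dB/decade.

-40 dB/decade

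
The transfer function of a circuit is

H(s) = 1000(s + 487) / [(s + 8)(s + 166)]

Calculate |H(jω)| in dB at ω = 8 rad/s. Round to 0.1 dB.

At s = jω = j8:
zero (s+487): 487 + j8 → |·| = √(487²+8²) = √237233 ≈ 487.07, ∠ = arctan(8/487) ≈ 0.94°
pole (s+8): 8 + j8 → |·| = √(8²+8²) = √128 ≈ 11.314, ∠ = arctan(8/8) ≈ 45.00°
pole (s+166): 166 + j8 → |·| = √(166²+8²) = √27620 ≈ 166.19, ∠ = arctan(8/166) ≈ 2.76°
|H| = 1000 · 487.07 / 1880.3 ≈ 259.04
Gain = 20 log₁₀(259.04) ≈ 48.27 dB

48.3 dB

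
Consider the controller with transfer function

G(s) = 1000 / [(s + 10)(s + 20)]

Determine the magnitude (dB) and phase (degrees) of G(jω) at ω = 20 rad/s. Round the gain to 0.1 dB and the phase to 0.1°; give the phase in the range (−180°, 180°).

At s = jω = j20:
pole (s+10): 10 + j20 → |·| = √(10²+20²) = √500 ≈ 22.361, ∠ = arctan(20/10) ≈ 63.43°
pole (s+20): 20 + j20 → |·| = √(20²+20²) = √800 ≈ 28.284, ∠ = arctan(20/20) ≈ 45.00°
|G| = 1000 / 632.46 ≈ 1.5811
Gain = 20 log₁₀(1.5811) ≈ 3.98 dB
∠G = 0.00° − 108.43° = -108.43°

4.0 dB, -108.4°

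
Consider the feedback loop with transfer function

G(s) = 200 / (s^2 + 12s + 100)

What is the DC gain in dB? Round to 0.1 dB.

G(0) = 200 / 100 = 2
20 log₁₀(2) ≈ 6.02 dB

6.0 dB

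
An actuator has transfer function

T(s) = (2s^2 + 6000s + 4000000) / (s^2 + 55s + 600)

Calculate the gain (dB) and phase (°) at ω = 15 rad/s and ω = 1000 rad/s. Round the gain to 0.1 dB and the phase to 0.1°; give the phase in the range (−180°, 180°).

ω = 15: 72.9 dB, -64.3°; ω = 1000: 16.0 dB, -105.3°

Substitute s = j15:
Numerator: 2(j15)^2 + 6000(j15) + 4000000 = 3999550 + j90000
Denominator: (j15)^2 + 55(j15) + 600 = 375 + j825
|N| = √(3999550² + 90000²) ≈ 4.0006e+06, ∠N ≈ 1.29°
|D| = √(375² + 825²) ≈ 906.23, ∠D ≈ 65.56°
|T| = 4.0006e+06 / 906.23 ≈ 4414.6
Gain = 20 log₁₀(4414.6) ≈ 72.90 dB
∠T = 1.29° − 65.56° = -64.27°

Substitute s = j1000:
Numerator: 2(j1000)^2 + 6000(j1000) + 4000000 = 2000000 + j6000000
Denominator: (j1000)^2 + 55(j1000) + 600 = -999400 + j55000
|N| = √(2000000² + 6000000²) ≈ 6.3246e+06, ∠N ≈ 71.57°
|D| = √(999400² + 55000²) ≈ 1.0009e+06, ∠D ≈ 176.85°
|T| = 6.3246e+06 / 1.0009e+06 ≈ 6.3189
Gain = 20 log₁₀(6.3189) ≈ 16.01 dB
∠T = 71.57° − 176.85° = -105.28°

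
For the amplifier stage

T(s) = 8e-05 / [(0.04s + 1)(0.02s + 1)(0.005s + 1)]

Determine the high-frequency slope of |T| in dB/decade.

-60 dB/decade

Each pole contributes −20 dB/decade at high frequency; each zero contributes +20 dB/decade.
Net: 0 zero(s) − 3 pole(s) → -60 dB/decade.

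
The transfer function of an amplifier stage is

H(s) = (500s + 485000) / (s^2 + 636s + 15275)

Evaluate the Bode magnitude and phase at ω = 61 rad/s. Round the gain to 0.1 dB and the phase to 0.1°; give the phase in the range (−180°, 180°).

21.6 dB, -69.8°

Substitute s = j61:
Numerator: 500(j61) + 485000 = 485000 + j30500
Denominator: (j61)^2 + 636(j61) + 15275 = 11554 + j38796
|N| = √(485000² + 30500²) ≈ 4.8596e+05, ∠N ≈ 3.60°
|D| = √(11554² + 38796²) ≈ 40480, ∠D ≈ 73.42°
|H| = 4.8596e+05 / 40480 ≈ 12.005
Gain = 20 log₁₀(12.005) ≈ 21.59 dB
∠H = 3.60° − 73.42° = -69.82°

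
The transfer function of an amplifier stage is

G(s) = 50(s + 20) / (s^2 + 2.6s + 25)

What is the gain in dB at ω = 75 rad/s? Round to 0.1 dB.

-3.2 dB

At s = jω = j75:
zero (s+20): 20 + j75 → |·| = √(20²+75²) = √6025 ≈ 77.621, ∠ = arctan(75/20) ≈ 75.07°
quadratic: (j75)² + 2.6·j75 + 25 = -5600 + j195 → |·| ≈ 5603.4, ∠ ≈ 178.01°
|G| = 50 · 77.621 / 5603.4 ≈ 0.69262
Gain = 20 log₁₀(0.69262) ≈ -3.19 dB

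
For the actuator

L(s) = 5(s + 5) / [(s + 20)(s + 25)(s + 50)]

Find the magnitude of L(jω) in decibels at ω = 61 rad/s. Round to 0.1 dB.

At s = jω = j61:
zero (s+5): 5 + j61 → |·| = √(5²+61²) = √3746 ≈ 61.205, ∠ = arctan(61/5) ≈ 85.31°
pole (s+20): 20 + j61 → |·| = √(20²+61²) = √4121 ≈ 64.195, ∠ = arctan(61/20) ≈ 71.85°
pole (s+25): 25 + j61 → |·| = √(25²+61²) = √4346 ≈ 65.924, ∠ = arctan(61/25) ≈ 67.71°
pole (s+50): 50 + j61 → |·| = √(50²+61²) = √6221 ≈ 78.873, ∠ = arctan(61/50) ≈ 50.66°
|L| = 5 · 61.205 / 3.3379e+05 ≈ 0.00091682
Gain = 20 log₁₀(0.00091682) ≈ -60.75 dB

-60.8 dB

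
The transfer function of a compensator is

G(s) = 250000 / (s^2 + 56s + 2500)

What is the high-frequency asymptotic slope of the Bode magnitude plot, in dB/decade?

-40 dB/decade

Each pole contributes −20 dB/decade at high frequency; each zero contributes +20 dB/decade.
Net: 0 zero(s) − 2 pole(s) → -40 dB/decade.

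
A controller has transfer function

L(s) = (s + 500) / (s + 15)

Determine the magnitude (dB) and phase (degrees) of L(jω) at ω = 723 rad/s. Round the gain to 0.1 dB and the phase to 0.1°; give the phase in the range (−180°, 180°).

Substitute s = j723:
Numerator: (j723) + 500 = 500 + j723
Denominator: (j723) + 15 = 15 + j723
|N| = √(500² + 723²) ≈ 879.05, ∠N ≈ 55.33°
|D| = √(15² + 723²) ≈ 723.16, ∠D ≈ 88.81°
|L| = 879.05 / 723.16 ≈ 1.2156
Gain = 20 log₁₀(1.2156) ≈ 1.70 dB
∠L = 55.33° − 88.81° = -33.48°

1.7 dB, -33.5°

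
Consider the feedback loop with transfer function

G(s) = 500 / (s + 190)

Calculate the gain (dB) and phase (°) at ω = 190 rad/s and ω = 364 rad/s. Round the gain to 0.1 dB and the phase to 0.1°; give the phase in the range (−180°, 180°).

At s = jω = j190:
pole (s+190): 190 + j190 → |·| = √(190²+190²) = √72200 ≈ 268.7, ∠ = arctan(190/190) ≈ 45.00°
|G| = 500 / 268.7 ≈ 1.8608
Gain = 20 log₁₀(1.8608) ≈ 5.39 dB
∠G = 0.00° − 45.00° = -45.00°

At s = jω = j364:
pole (s+190): 190 + j364 → |·| = √(190²+364²) = √168596 ≈ 410.6, ∠ = arctan(364/190) ≈ 62.44°
|G| = 500 / 410.6 ≈ 1.2177
Gain = 20 log₁₀(1.2177) ≈ 1.71 dB
∠G = 0.00° − 62.44° = -62.44°

ω = 190: 5.4 dB, -45.0°; ω = 364: 1.7 dB, -62.4°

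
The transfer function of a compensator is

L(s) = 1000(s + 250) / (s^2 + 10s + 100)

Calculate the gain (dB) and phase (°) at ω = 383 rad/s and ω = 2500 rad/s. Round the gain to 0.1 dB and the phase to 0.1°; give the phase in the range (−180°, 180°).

At s = jω = j383:
zero (s+250): 250 + j383 → |·| = √(250²+383²) = √209189 ≈ 457.37, ∠ = arctan(383/250) ≈ 56.87°
quadratic: (j383)² + 10·j383 + 100 = -146589 + j3830 → |·| ≈ 1.4664e+05, ∠ ≈ 178.50°
|L| = 1000 · 457.37 / 1.4664e+05 ≈ 3.119
Gain = 20 log₁₀(3.119) ≈ 9.88 dB
∠L = 56.87° − 178.50° = -121.63°

At s = jω = j2500:
zero (s+250): 250 + j2500 → |·| = √(250²+2500²) = √6312500 ≈ 2512.5, ∠ = arctan(2500/250) ≈ 84.29°
quadratic: (j2500)² + 10·j2500 + 100 = -6249900 + j25000 → |·| ≈ 6.25e+06, ∠ ≈ 179.77°
|L| = 1000 · 2512.5 / 6.25e+06 ≈ 0.402
Gain = 20 log₁₀(0.402) ≈ -7.92 dB
∠L = 84.29° − 179.77° = -95.48°

ω = 383: 9.9 dB, -121.6°; ω = 2500: -7.9 dB, -95.5°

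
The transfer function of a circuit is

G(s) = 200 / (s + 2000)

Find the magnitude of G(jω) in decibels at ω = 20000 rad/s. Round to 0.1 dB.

At s = jω = j20000:
pole (s+2000): 2000 + j20000 → |·| = √(2000²+20000²) = √404000000 ≈ 20100, ∠ = arctan(20000/2000) ≈ 84.29°
|G| = 200 / 20100 ≈ 0.0099502
Gain = 20 log₁₀(0.0099502) ≈ -40.04 dB

-40.0 dB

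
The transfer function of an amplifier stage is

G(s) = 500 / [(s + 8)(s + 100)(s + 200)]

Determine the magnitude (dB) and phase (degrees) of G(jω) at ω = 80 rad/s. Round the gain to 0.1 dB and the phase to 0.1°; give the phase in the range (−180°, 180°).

-72.9 dB, -144.8°

At s = jω = j80:
pole (s+8): 8 + j80 → |·| = √(8²+80²) = √6464 ≈ 80.399, ∠ = arctan(80/8) ≈ 84.29°
pole (s+100): 100 + j80 → |·| = √(100²+80²) = √16400 ≈ 128.06, ∠ = arctan(80/100) ≈ 38.66°
pole (s+200): 200 + j80 → |·| = √(200²+80²) = √46400 ≈ 215.41, ∠ = arctan(80/200) ≈ 21.80°
|G| = 500 / 2.2178e+06 ≈ 0.00022545
Gain = 20 log₁₀(0.00022545) ≈ -72.94 dB
∠G = 0.00° − 144.75° = -144.75°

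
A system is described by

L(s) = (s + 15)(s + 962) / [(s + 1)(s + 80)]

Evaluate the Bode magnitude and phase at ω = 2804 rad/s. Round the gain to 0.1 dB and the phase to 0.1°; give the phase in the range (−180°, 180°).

At s = jω = j2804:
zero (s+15): 15 + j2804 → |·| = √(15²+2804²) = √7862641 ≈ 2804, ∠ = arctan(2804/15) ≈ 89.69°
zero (s+962): 962 + j2804 → |·| = √(962²+2804²) = √8787860 ≈ 2964.4, ∠ = arctan(2804/962) ≈ 71.06°
pole (s+1): 1 + j2804 → |·| = √(1²+2804²) = √7862417 ≈ 2804, ∠ = arctan(2804/1) ≈ 89.98°
pole (s+80): 80 + j2804 → |·| = √(80²+2804²) = √7868816 ≈ 2805.1, ∠ = arctan(2804/80) ≈ 88.37°
|L| = 1 · 8.3122e+06 / 7.8655e+06 ≈ 1.0568
Gain = 20 log₁₀(1.0568) ≈ 0.48 dB
∠L = 160.75° − 178.35° = -17.60°

0.5 dB, -17.6°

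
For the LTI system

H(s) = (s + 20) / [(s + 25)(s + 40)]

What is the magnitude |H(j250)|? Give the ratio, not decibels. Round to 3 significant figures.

0.00394

At s = jω = j250:
zero (s+20): 20 + j250 → |·| = √(20²+250²) = √62900 ≈ 250.8, ∠ = arctan(250/20) ≈ 85.43°
pole (s+25): 25 + j250 → |·| = √(25²+250²) = √63125 ≈ 251.25, ∠ = arctan(250/25) ≈ 84.29°
pole (s+40): 40 + j250 → |·| = √(40²+250²) = √64100 ≈ 253.18, ∠ = arctan(250/40) ≈ 80.91°
|H| = 1 · 250.8 / 63611 ≈ 0.0039427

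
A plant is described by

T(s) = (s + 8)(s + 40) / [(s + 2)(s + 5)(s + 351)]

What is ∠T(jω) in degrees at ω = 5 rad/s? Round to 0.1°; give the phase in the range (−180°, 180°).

At s = jω = j5:
zero (s+8): 8 + j5 → |·| = √(8²+5²) = √89 ≈ 9.434, ∠ = arctan(5/8) ≈ 32.01°
zero (s+40): 40 + j5 → |·| = √(40²+5²) = √1625 ≈ 40.311, ∠ = arctan(5/40) ≈ 7.13°
pole (s+2): 2 + j5 → |·| = √(2²+5²) = √29 ≈ 5.3852, ∠ = arctan(5/2) ≈ 68.20°
pole (s+5): 5 + j5 → |·| = √(5²+5²) = √50 ≈ 7.0711, ∠ = arctan(5/5) ≈ 45.00°
pole (s+351): 351 + j5 → |·| = √(351²+5²) = √123226 ≈ 351.04, ∠ = arctan(5/351) ≈ 0.82°
∠T = 39.14° − 114.02° = -74.88°

-74.9°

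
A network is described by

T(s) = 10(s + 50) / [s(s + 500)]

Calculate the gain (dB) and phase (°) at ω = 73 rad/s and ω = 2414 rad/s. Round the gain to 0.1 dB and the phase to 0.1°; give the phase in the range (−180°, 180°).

At s = jω = j73:
zero (s+50): 50 + j73 → |·| = √(50²+73²) = √7829 ≈ 88.482, ∠ = arctan(73/50) ≈ 55.59°
pole (s+500): 500 + j73 → |·| = √(500²+73²) = √255329 ≈ 505.3, ∠ = arctan(73/500) ≈ 8.31°
pole at origin: |s| = 73, ∠ = 90.00° (in denominator)
|T| = 10 · 88.482 / 36887 ≈ 0.023987
Gain = 20 log₁₀(0.023987) ≈ -32.40 dB
∠T = 55.59° − 98.31° = -42.72°

At s = jω = j2414:
zero (s+50): 50 + j2414 → |·| = √(50²+2414²) = √5829896 ≈ 2414.5, ∠ = arctan(2414/50) ≈ 88.81°
pole (s+500): 500 + j2414 → |·| = √(500²+2414²) = √6077396 ≈ 2465.2, ∠ = arctan(2414/500) ≈ 78.30°
pole at origin: |s| = 2414, ∠ = 90.00° (in denominator)
|T| = 10 · 2414.5 / 5.951e+06 ≈ 0.0040573
Gain = 20 log₁₀(0.0040573) ≈ -47.84 dB
∠T = 88.81° − 168.30° = -79.49°

ω = 73: -32.4 dB, -42.7°; ω = 2414: -47.8 dB, -79.5°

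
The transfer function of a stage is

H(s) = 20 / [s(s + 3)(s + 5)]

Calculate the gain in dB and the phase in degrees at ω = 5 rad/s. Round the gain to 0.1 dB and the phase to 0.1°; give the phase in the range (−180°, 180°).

-20.3 dB, 166.0°

At s = jω = j5:
pole (s+3): 3 + j5 → |·| = √(3²+5²) = √34 ≈ 5.831, ∠ = arctan(5/3) ≈ 59.04°
pole (s+5): 5 + j5 → |·| = √(5²+5²) = √50 ≈ 7.0711, ∠ = arctan(5/5) ≈ 45.00°
pole at origin: |s| = 5, ∠ = 90.00° (in denominator)
|H| = 20 / 206.16 ≈ 0.097012
Gain = 20 log₁₀(0.097012) ≈ -20.26 dB
∠H = 0.00° − 194.04° = -194.04° ≡ 165.96° (principal value)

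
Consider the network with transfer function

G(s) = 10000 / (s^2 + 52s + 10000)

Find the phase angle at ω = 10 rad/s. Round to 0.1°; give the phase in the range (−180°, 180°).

-3.0°

At s = jω = j10:
quadratic: (j10)² + 52·j10 + 10000 = 9900 + j520 → |·| ≈ 9913.6, ∠ ≈ 3.01°
∠G = 0.00° − 3.01° = -3.01°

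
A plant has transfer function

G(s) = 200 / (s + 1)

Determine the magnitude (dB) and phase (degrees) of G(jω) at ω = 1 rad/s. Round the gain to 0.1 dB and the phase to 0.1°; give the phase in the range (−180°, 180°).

43.0 dB, -45.0°

At s = jω = j1:
pole (s+1): 1 + j1 → |·| = √(1²+1²) = √2 ≈ 1.4142, ∠ = arctan(1/1) ≈ 45.00°
|G| = 200 / 1.4142 ≈ 141.42
Gain = 20 log₁₀(141.42) ≈ 43.01 dB
∠G = 0.00° − 45.00° = -45.00°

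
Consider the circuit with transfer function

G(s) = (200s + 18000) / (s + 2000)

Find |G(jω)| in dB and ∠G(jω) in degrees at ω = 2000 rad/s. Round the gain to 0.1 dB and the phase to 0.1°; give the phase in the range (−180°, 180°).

43.0 dB, 42.4°

Substitute s = j2000:
Numerator: 200(j2000) + 18000 = 18000 + j400000
Denominator: (j2000) + 2000 = 2000 + j2000
|N| = √(18000² + 400000²) ≈ 4.004e+05, ∠N ≈ 87.42°
|D| = √(2000² + 2000²) ≈ 2828.4, ∠D ≈ 45.00°
|G| = 4.004e+05 / 2828.4 ≈ 141.56
Gain = 20 log₁₀(141.56) ≈ 43.02 dB
∠G = 87.42° − 45.00° = 42.42°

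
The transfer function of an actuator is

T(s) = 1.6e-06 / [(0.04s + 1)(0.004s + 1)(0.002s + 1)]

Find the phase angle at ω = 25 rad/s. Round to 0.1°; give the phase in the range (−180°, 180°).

-53.6°

At ω = 25 rad/s:
pole (1 + j25·0.04) = 1 + j1 → |·| ≈ 1.4142, ∠ ≈ 45.00°
pole (1 + j25·0.004) = 1 + j0.1 → |·| ≈ 1.005, ∠ ≈ 5.71°
pole (1 + j25·0.002) = 1 + j0.05 → |·| ≈ 1.0012, ∠ ≈ 2.86°
∠T = (0°) − (45.00° + 5.71° + 2.86°) = -53.57°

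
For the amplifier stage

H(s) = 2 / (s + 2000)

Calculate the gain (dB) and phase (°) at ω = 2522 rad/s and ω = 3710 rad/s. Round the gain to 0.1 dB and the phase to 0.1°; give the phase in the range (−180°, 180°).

ω = 2522: -64.1 dB, -51.6°; ω = 3710: -66.5 dB, -61.7°

Substitute s = j2522:
Numerator: 2 = 2 + j0
Denominator: (j2522) + 2000 = 2000 + j2522
|N| = √(2² + 0²) ≈ 2, ∠N ≈ 0.00°
|D| = √(2000² + 2522²) ≈ 3218.8, ∠D ≈ 51.58°
|H| = 2 / 3218.8 ≈ 0.00062135
Gain = 20 log₁₀(0.00062135) ≈ -64.13 dB
∠H = 0.00° − 51.58° = -51.58°

Substitute s = j3710:
Numerator: 2 = 2 + j0
Denominator: (j3710) + 2000 = 2000 + j3710
|N| = √(2² + 0²) ≈ 2, ∠N ≈ 0.00°
|D| = √(2000² + 3710²) ≈ 4214.7, ∠D ≈ 61.67°
|H| = 2 / 4214.7 ≈ 0.00047453
Gain = 20 log₁₀(0.00047453) ≈ -66.47 dB
∠H = 0.00° − 61.67° = -61.67°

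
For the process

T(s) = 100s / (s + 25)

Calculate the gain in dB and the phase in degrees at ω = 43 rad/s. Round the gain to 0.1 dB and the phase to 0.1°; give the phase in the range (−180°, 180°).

38.7 dB, 30.2°

At s = jω = j43:
zero at origin: s = j43 → |·| = 43, ∠ = 90.00°
pole (s+25): 25 + j43 → |·| = √(25²+43²) = √2474 ≈ 49.739, ∠ = arctan(43/25) ≈ 59.83°
|T| = 100 · 43 / 49.739 ≈ 86.451
Gain = 20 log₁₀(86.451) ≈ 38.74 dB
∠T = 90.00° − 59.83° = 30.17°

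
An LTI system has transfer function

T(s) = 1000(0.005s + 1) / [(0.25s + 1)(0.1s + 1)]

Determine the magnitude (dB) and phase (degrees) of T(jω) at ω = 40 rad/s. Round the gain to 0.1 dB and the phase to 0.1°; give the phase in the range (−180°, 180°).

27.8 dB, -148.9°

At ω = 40 rad/s:
zero (1 + j40·0.005) = 1 + j0.2 → |·| ≈ 1.0198, ∠ ≈ 11.31°
pole (1 + j40·0.25) = 1 + j10 → |·| ≈ 10.05, ∠ ≈ 84.29°
pole (1 + j40·0.1) = 1 + j4 → |·| ≈ 4.1231, ∠ ≈ 75.96°
|T| = 1000 · 1.0198 / (10.05 · 4.1231) ≈ 24.611
Gain = 20 log₁₀(24.611) ≈ 27.82 dB
∠T = (11.31°) − (84.29° + 75.96°) = -148.94°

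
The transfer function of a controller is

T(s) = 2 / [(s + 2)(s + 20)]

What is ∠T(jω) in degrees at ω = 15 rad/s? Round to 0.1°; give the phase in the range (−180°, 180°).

At s = jω = j15:
pole (s+2): 2 + j15 → |·| = √(2²+15²) = √229 ≈ 15.133, ∠ = arctan(15/2) ≈ 82.41°
pole (s+20): 20 + j15 → |·| = √(20²+15²) = √625 ≈ 25, ∠ = arctan(15/20) ≈ 36.87°
∠T = 0.00° − 119.28° = -119.28°

-119.3°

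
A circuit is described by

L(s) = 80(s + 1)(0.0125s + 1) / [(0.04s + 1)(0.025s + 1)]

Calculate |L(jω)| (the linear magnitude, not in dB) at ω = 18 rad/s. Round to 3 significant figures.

At ω = 18 rad/s:
zero (1 + j18·1) = 1 + j18 → |·| ≈ 18.028, ∠ ≈ 86.82°
zero (1 + j18·0.0125) = 1 + j0.225 → |·| ≈ 1.025, ∠ ≈ 12.68°
pole (1 + j18·0.04) = 1 + j0.72 → |·| ≈ 1.2322, ∠ ≈ 35.75°
pole (1 + j18·0.025) = 1 + j0.45 → |·| ≈ 1.0966, ∠ ≈ 24.23°
|L| = 80 · 18.028 · 1.025 / (1.2322 · 1.0966) ≈ 1094

1.09e+03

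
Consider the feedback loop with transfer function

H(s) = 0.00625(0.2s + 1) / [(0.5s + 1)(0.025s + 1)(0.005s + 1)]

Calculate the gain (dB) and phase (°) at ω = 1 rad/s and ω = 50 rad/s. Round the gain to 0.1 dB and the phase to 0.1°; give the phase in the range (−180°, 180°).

ω = 1: -44.9 dB, -17.0°; ω = 50: -56.4 dB, -68.8°

At ω = 1 rad/s:
zero (1 + j1·0.2) = 1 + j0.2 → |·| ≈ 1.0198, ∠ ≈ 11.31°
pole (1 + j1·0.5) = 1 + j0.5 → |·| ≈ 1.118, ∠ ≈ 26.57°
pole (1 + j1·0.025) = 1 + j0.025 → |·| ≈ 1.0003, ∠ ≈ 1.43°
pole (1 + j1·0.005) = 1 + j0.005 → |·| ≈ 1, ∠ ≈ 0.29°
|H| = 0.00625 · 1.0198 / (1.118 · 1.0003 · 1) ≈ 0.0056993
Gain = 20 log₁₀(0.0056993) ≈ -44.88 dB
∠H = (11.31°) − (26.57° + 1.43° + 0.29°) = -16.98°

At ω = 50 rad/s:
zero (1 + j50·0.2) = 1 + j10 → |·| ≈ 10.05, ∠ ≈ 84.29°
pole (1 + j50·0.5) = 1 + j25 → |·| ≈ 25.02, ∠ ≈ 87.71°
pole (1 + j50·0.025) = 1 + j1.25 → |·| ≈ 1.6008, ∠ ≈ 51.34°
pole (1 + j50·0.005) = 1 + j0.25 → |·| ≈ 1.0308, ∠ ≈ 14.04°
|H| = 0.00625 · 10.05 / (25.02 · 1.6008 · 1.0308) ≈ 0.0015214
Gain = 20 log₁₀(0.0015214) ≈ -56.36 dB
∠H = (84.29°) − (87.71° + 51.34° + 14.04°) = -68.80°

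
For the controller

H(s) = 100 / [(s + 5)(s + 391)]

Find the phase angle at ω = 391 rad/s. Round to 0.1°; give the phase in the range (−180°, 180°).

-134.3°

At s = jω = j391:
pole (s+5): 5 + j391 → |·| = √(5²+391²) = √152906 ≈ 391.03, ∠ = arctan(391/5) ≈ 89.27°
pole (s+391): 391 + j391 → |·| = √(391²+391²) = √305762 ≈ 552.96, ∠ = arctan(391/391) ≈ 45.00°
∠H = 0.00° − 134.27° = -134.27°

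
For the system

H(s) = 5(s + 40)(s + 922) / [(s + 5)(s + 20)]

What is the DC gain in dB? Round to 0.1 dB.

65.3 dB

H(0) = 5·40·922 / (5·20) = 1844
20 log₁₀(1844) ≈ 65.32 dB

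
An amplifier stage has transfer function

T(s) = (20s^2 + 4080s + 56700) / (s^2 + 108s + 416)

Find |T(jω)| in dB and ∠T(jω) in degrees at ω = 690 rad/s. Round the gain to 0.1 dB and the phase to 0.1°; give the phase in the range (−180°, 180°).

26.2 dB, -7.7°

Substitute s = j690:
Numerator: 20(j690)^2 + 4080(j690) + 56700 = -9465300 + j2815200
Denominator: (j690)^2 + 108(j690) + 416 = -475684 + j74520
|N| = √(9465300² + 2815200²) ≈ 9.8751e+06, ∠N ≈ 163.44°
|D| = √(475684² + 74520²) ≈ 4.8149e+05, ∠D ≈ 171.10°
|T| = 9.8751e+06 / 4.8149e+05 ≈ 20.509
Gain = 20 log₁₀(20.509) ≈ 26.24 dB
∠T = 163.44° − 171.10° = -7.66°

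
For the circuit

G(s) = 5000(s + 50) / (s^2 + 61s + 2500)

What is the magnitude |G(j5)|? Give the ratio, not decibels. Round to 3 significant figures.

At s = jω = j5:
zero (s+50): 50 + j5 → |·| = √(50²+5²) = √2525 ≈ 50.249, ∠ = arctan(5/50) ≈ 5.71°
quadratic: (j5)² + 61·j5 + 2500 = 2475 + j305 → |·| ≈ 2493.7, ∠ ≈ 7.03°
|G| = 5000 · 50.249 / 2493.7 ≈ 100.75

101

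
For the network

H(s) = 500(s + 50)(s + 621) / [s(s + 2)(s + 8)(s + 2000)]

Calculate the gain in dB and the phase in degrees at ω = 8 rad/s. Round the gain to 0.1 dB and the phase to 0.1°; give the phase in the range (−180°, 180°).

At s = jω = j8:
zero (s+50): 50 + j8 → |·| = √(50²+8²) = √2564 ≈ 50.636, ∠ = arctan(8/50) ≈ 9.09°
zero (s+621): 621 + j8 → |·| = √(621²+8²) = √385705 ≈ 621.05, ∠ = arctan(8/621) ≈ 0.74°
pole (s+2): 2 + j8 → |·| = √(2²+8²) = √68 ≈ 8.2462, ∠ = arctan(8/2) ≈ 75.96°
pole (s+8): 8 + j8 → |·| = √(8²+8²) = √128 ≈ 11.314, ∠ = arctan(8/8) ≈ 45.00°
pole (s+2000): 2000 + j8 → |·| = √(2000²+8²) = √4000064 ≈ 2000, ∠ = arctan(8/2000) ≈ 0.23°
pole at origin: |s| = 8, ∠ = 90.00° (in denominator)
|H| = 500 · 31447 / 1.4928e+06 ≈ 10.533
Gain = 20 log₁₀(10.533) ≈ 20.45 dB
∠H = 9.83° − 211.19° = -201.36° ≡ 158.64° (principal value)

20.5 dB, 158.6°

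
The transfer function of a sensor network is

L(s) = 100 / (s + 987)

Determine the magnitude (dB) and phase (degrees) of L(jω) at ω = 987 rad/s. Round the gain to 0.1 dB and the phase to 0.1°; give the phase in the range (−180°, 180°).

Substitute s = j987:
Numerator: 100 = 100 + j0
Denominator: (j987) + 987 = 987 + j987
|N| = √(100² + 0²) ≈ 100, ∠N ≈ 0.00°
|D| = √(987² + 987²) ≈ 1395.8, ∠D ≈ 45.00°
|L| = 100 / 1395.8 ≈ 0.071644
Gain = 20 log₁₀(0.071644) ≈ -22.90 dB
∠L = 0.00° − 45.00° = -45.00°

-22.9 dB, -45.0°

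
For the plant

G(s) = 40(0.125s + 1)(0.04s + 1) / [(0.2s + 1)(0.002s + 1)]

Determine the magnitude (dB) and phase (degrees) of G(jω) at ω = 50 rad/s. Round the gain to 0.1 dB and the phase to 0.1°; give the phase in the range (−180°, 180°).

At ω = 50 rad/s:
zero (1 + j50·0.125) = 1 + j6.25 → |·| ≈ 6.3295, ∠ ≈ 80.91°
zero (1 + j50·0.04) = 1 + j2 → |·| ≈ 2.2361, ∠ ≈ 63.43°
pole (1 + j50·0.2) = 1 + j10 → |·| ≈ 10.05, ∠ ≈ 84.29°
pole (1 + j50·0.002) = 1 + j0.1 → |·| ≈ 1.005, ∠ ≈ 5.71°
|G| = 40 · 6.3295 · 2.2361 / (10.05 · 1.005) ≈ 56.052
Gain = 20 log₁₀(56.052) ≈ 34.97 dB
∠G = (80.91° + 63.43°) − (84.29° + 5.71°) = 54.34°

35.0 dB, 54.3°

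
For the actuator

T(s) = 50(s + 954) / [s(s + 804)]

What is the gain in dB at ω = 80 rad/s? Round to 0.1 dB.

At s = jω = j80:
zero (s+954): 954 + j80 → |·| = √(954²+80²) = √916516 ≈ 957.35, ∠ = arctan(80/954) ≈ 4.79°
pole (s+804): 804 + j80 → |·| = √(804²+80²) = √652816 ≈ 807.97, ∠ = arctan(80/804) ≈ 5.68°
pole at origin: |s| = 80, ∠ = 90.00° (in denominator)
|T| = 50 · 957.35 / 64638 ≈ 0.74055
Gain = 20 log₁₀(0.74055) ≈ -2.61 dB

-2.6 dB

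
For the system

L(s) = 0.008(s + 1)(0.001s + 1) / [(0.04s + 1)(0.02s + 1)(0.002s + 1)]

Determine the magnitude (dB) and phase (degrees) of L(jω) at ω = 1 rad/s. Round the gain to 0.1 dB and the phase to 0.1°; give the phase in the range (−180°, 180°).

-38.9 dB, 41.5°

At ω = 1 rad/s:
zero (1 + j1·1) = 1 + j1 → |·| ≈ 1.4142, ∠ ≈ 45.00°
zero (1 + j1·0.001) = 1 + j0.001 → |·| ≈ 1, ∠ ≈ 0.06°
pole (1 + j1·0.04) = 1 + j0.04 → |·| ≈ 1.0008, ∠ ≈ 2.29°
pole (1 + j1·0.02) = 1 + j0.02 → |·| ≈ 1.0002, ∠ ≈ 1.15°
pole (1 + j1·0.002) = 1 + j0.002 → |·| ≈ 1, ∠ ≈ 0.11°
|L| = 0.008 · 1.4142 · 1 / (1.0008 · 1.0002 · 1) ≈ 0.011302
Gain = 20 log₁₀(0.011302) ≈ -38.94 dB
∠L = (45.00° + 0.06°) − (2.29° + 1.15° + 0.11°) = 41.51°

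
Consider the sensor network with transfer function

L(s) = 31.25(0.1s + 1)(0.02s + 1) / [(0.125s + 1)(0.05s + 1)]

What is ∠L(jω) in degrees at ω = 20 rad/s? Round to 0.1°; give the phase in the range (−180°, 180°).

At ω = 20 rad/s:
zero (1 + j20·0.1) = 1 + j2 → |·| ≈ 2.2361, ∠ ≈ 63.43°
zero (1 + j20·0.02) = 1 + j0.4 → |·| ≈ 1.077, ∠ ≈ 21.80°
pole (1 + j20·0.125) = 1 + j2.5 → |·| ≈ 2.6926, ∠ ≈ 68.20°
pole (1 + j20·0.05) = 1 + j1 → |·| ≈ 1.4142, ∠ ≈ 45.00°
∠L = (63.43° + 21.80°) − (68.20° + 45.00°) = -27.97°

-28.0°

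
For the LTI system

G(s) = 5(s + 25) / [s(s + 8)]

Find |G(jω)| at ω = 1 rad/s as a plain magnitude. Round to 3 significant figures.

15.5

At s = jω = j1:
zero (s+25): 25 + j1 → |·| = √(25²+1²) = √626 ≈ 25.02, ∠ = arctan(1/25) ≈ 2.29°
pole (s+8): 8 + j1 → |·| = √(8²+1²) = √65 ≈ 8.0623, ∠ = arctan(1/8) ≈ 7.13°
pole at origin: |s| = 1, ∠ = 90.00° (in denominator)
|G| = 5 · 25.02 / 8.0623 ≈ 15.517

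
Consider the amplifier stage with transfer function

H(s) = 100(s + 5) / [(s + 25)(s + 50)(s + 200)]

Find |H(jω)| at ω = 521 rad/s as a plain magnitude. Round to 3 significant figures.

0.000342

At s = jω = j521:
zero (s+5): 5 + j521 → |·| = √(5²+521²) = √271466 ≈ 521.02, ∠ = arctan(521/5) ≈ 89.45°
pole (s+25): 25 + j521 → |·| = √(25²+521²) = √272066 ≈ 521.6, ∠ = arctan(521/25) ≈ 87.25°
pole (s+50): 50 + j521 → |·| = √(50²+521²) = √273941 ≈ 523.39, ∠ = arctan(521/50) ≈ 84.52°
pole (s+200): 200 + j521 → |·| = √(200²+521²) = √311441 ≈ 558.07, ∠ = arctan(521/200) ≈ 69.00°
|H| = 100 · 521.02 / 1.5235e+08 ≈ 0.00034199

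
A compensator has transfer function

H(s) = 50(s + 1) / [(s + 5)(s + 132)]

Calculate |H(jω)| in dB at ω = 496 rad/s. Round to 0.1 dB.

-20.2 dB

At s = jω = j496:
zero (s+1): 1 + j496 → |·| = √(1²+496²) = √246017 ≈ 496, ∠ = arctan(496/1) ≈ 89.88°
pole (s+5): 5 + j496 → |·| = √(5²+496²) = √246041 ≈ 496.03, ∠ = arctan(496/5) ≈ 89.42°
pole (s+132): 132 + j496 → |·| = √(132²+496²) = √263440 ≈ 513.26, ∠ = arctan(496/132) ≈ 75.10°
|H| = 50 · 496 / 2.5459e+05 ≈ 0.097412
Gain = 20 log₁₀(0.097412) ≈ -20.23 dB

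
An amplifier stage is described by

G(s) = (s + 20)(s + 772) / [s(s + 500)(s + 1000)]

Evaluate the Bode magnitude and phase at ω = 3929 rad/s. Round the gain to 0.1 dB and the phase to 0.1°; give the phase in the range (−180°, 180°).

-72.1 dB, -79.9°

At s = jω = j3929:
zero (s+20): 20 + j3929 → |·| = √(20²+3929²) = √15437441 ≈ 3929.1, ∠ = arctan(3929/20) ≈ 89.71°
zero (s+772): 772 + j3929 → |·| = √(772²+3929²) = √16033025 ≈ 4004.1, ∠ = arctan(3929/772) ≈ 78.88°
pole (s+500): 500 + j3929 → |·| = √(500²+3929²) = √15687041 ≈ 3960.7, ∠ = arctan(3929/500) ≈ 82.75°
pole (s+1000): 1000 + j3929 → |·| = √(1000²+3929²) = √16437041 ≈ 4054.3, ∠ = arctan(3929/1000) ≈ 75.72°
pole at origin: |s| = 3929, ∠ = 90.00° (in denominator)
|G| = 1 · 1.5733e+07 / 6.3091e+10 ≈ 0.00024937
Gain = 20 log₁₀(0.00024937) ≈ -72.06 dB
∠G = 168.59° − 248.47° = -79.88°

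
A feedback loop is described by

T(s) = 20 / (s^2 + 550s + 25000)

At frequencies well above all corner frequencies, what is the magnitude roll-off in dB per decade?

Each pole contributes −20 dB/decade at high frequency; each zero contributes +20 dB/decade.
Net: 0 zero(s) − 2 pole(s) → -40 dB/decade.

-40 dB/decade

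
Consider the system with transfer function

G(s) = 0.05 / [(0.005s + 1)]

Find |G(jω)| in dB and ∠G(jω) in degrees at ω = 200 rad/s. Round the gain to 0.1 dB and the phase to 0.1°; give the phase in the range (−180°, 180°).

At ω = 200 rad/s:
pole (1 + j200·0.005) = 1 + j1 → |·| ≈ 1.4142, ∠ ≈ 45.00°
|G| = 0.05 · 1 / (1.4142) ≈ 0.035356
Gain = 20 log₁₀(0.035356) ≈ -29.03 dB
∠G = (0°) − (45.00°) = -45.00°

-29.0 dB, -45.0°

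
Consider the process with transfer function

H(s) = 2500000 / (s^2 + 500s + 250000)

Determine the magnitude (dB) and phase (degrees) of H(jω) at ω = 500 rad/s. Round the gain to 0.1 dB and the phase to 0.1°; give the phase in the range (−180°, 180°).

20.0 dB, -90.0°

At s = jω = j500:
quadratic: (j500)² + 500·j500 + 250000 = 0 + j250000 → |·| ≈ 2.5e+05, ∠ ≈ 90.00°
|H| = 2500000 / 2.5e+05 ≈ 10
Gain = 20 log₁₀(10) ≈ 20.00 dB
∠H = 0.00° − 90.00° = -90.00°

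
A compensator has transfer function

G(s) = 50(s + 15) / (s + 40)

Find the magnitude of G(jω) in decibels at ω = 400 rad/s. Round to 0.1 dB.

At s = jω = j400:
zero (s+15): 15 + j400 → |·| = √(15²+400²) = √160225 ≈ 400.28, ∠ = arctan(400/15) ≈ 87.85°
pole (s+40): 40 + j400 → |·| = √(40²+400²) = √161600 ≈ 402, ∠ = arctan(400/40) ≈ 84.29°
|G| = 50 · 400.28 / 402 ≈ 49.786
Gain = 20 log₁₀(49.786) ≈ 33.94 dB

33.9 dB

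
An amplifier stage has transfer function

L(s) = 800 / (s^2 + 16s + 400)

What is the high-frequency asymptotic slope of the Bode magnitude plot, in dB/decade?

Each pole contributes −20 dB/decade at high frequency; each zero contributes +20 dB/decade.
Net: 0 zero(s) − 2 pole(s) → -40 dB/decade.

-40 dB/decade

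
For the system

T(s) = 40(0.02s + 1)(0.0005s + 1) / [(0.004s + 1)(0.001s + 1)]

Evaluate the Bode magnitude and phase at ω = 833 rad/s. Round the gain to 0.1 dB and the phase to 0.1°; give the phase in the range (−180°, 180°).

At ω = 833 rad/s:
zero (1 + j833·0.02) = 1 + j16.66 → |·| ≈ 16.69, ∠ ≈ 86.56°
zero (1 + j833·0.0005) = 1 + j0.4165 → |·| ≈ 1.0833, ∠ ≈ 22.61°
pole (1 + j833·0.004) = 1 + j3.332 → |·| ≈ 3.4788, ∠ ≈ 73.29°
pole (1 + j833·0.001) = 1 + j0.833 → |·| ≈ 1.3015, ∠ ≈ 39.79°
|T| = 40 · 16.69 · 1.0833 / (3.4788 · 1.3015) ≈ 159.73
Gain = 20 log₁₀(159.73) ≈ 44.07 dB
∠T = (86.56° + 22.61°) − (73.29° + 39.79°) = -3.91°

44.1 dB, -3.9°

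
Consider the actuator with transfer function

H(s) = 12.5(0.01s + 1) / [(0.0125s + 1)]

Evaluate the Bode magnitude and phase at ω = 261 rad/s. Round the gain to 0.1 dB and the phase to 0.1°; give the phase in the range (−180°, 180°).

20.2 dB, -3.9°

At ω = 261 rad/s:
zero (1 + j261·0.01) = 1 + j2.61 → |·| ≈ 2.795, ∠ ≈ 69.04°
pole (1 + j261·0.0125) = 1 + j3.2625 → |·| ≈ 3.4123, ∠ ≈ 72.96°
|H| = 12.5 · 2.795 / (3.4123) ≈ 10.239
Gain = 20 log₁₀(10.239) ≈ 20.21 dB
∠H = (69.04°) − (72.96°) = -3.92°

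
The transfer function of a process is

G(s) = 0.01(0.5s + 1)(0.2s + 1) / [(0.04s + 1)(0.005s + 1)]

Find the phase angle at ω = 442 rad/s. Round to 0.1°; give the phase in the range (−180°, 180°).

26.7°

At ω = 442 rad/s:
zero (1 + j442·0.5) = 1 + j221 → |·| ≈ 221, ∠ ≈ 89.74°
zero (1 + j442·0.2) = 1 + j88.4 → |·| ≈ 88.406, ∠ ≈ 89.35°
pole (1 + j442·0.04) = 1 + j17.68 → |·| ≈ 17.708, ∠ ≈ 86.76°
pole (1 + j442·0.005) = 1 + j2.21 → |·| ≈ 2.4257, ∠ ≈ 65.65°
∠G = (89.74° + 89.35°) − (86.76° + 65.65°) = 26.68°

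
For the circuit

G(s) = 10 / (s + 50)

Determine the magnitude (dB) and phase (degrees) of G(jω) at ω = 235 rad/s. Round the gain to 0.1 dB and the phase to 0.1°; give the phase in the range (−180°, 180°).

Substitute s = j235:
Numerator: 10 = 10 + j0
Denominator: (j235) + 50 = 50 + j235
|N| = √(10² + 0²) ≈ 10, ∠N ≈ 0.00°
|D| = √(50² + 235²) ≈ 240.26, ∠D ≈ 77.99°
|G| = 10 / 240.26 ≈ 0.041622
Gain = 20 log₁₀(0.041622) ≈ -27.61 dB
∠G = 0.00° − 77.99° = -77.99°

-27.6 dB, -78.0°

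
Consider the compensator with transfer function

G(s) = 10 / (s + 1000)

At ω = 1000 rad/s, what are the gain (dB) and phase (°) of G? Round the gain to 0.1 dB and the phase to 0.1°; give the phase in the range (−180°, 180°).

-43.0 dB, -45.0°

Substitute s = j1000:
Numerator: 10 = 10 + j0
Denominator: (j1000) + 1000 = 1000 + j1000
|N| = √(10² + 0²) ≈ 10, ∠N ≈ 0.00°
|D| = √(1000² + 1000²) ≈ 1414.2, ∠D ≈ 45.00°
|G| = 10 / 1414.2 ≈ 0.0070711
Gain = 20 log₁₀(0.0070711) ≈ -43.01 dB
∠G = 0.00° − 45.00° = -45.00°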